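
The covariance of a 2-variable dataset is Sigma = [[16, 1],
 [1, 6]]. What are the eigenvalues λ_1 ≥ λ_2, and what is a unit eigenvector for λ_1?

Step 1 — characteristic polynomial of 2×2 Sigma:
  det(Sigma - λI) = λ² - trace · λ + det = 0.
  trace = 16 + 6 = 22, det = 16·6 - (1)² = 95.
Step 2 — discriminant:
  Δ = trace² - 4·det = 484 - 380 = 104.
Step 3 — eigenvalues:
  λ = (trace ± √Δ)/2 = (22 ± 10.198)/2,
  λ_1 = 16.099,  λ_2 = 5.901.

Step 4 — unit eigenvector for λ_1: solve (Sigma - λ_1 I)v = 0. First row:
  (16 - 16.099)·v_x + (1)·v_y = 0, i.e. (-0.099)·v_x + (1)·v_y = 0,
  so v ∝ (b, λ_1 - a) = (1, 0.099) = u.
  ||u|| = √((1)² + (0.099)²) = √(1.0098) ≈ 1.0049,
  v_1 = u/||u|| ≈ (0.9951, 0.0985) (||v_1|| = 1).

λ_1 = 16.099,  λ_2 = 5.901;  v_1 ≈ (0.9951, 0.0985)


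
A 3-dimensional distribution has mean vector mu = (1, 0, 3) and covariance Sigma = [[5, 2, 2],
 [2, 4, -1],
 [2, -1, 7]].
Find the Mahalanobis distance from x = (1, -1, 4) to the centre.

Step 1 — centre the observation: (x - mu) = (0, -1, 1).

Step 2 — invert Sigma (cofactor / det for 3×3, or solve directly):
  Sigma^{-1} = [[0.3253, -0.1928, -0.1205],
 [-0.1928, 0.3735, 0.1084],
 [-0.1205, 0.1084, 0.1928]].

Step 3 — form the quadratic (x - mu)^T · Sigma^{-1} · (x - mu):
  Sigma^{-1} · (x - mu) = (0.0723, -0.2651, 0.0843).
  (x - mu)^T · [Sigma^{-1} · (x - mu)] = (0)·(0.0723) + (-1)·(-0.2651) + (1)·(0.0843) = 0.3494.

Step 4 — take square root: d = √(0.3494) ≈ 0.5911.

d(x, mu) = √(0.3494) ≈ 0.5911


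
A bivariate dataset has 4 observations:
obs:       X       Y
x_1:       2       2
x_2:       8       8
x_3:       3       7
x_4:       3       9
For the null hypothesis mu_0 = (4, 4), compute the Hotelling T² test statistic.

Step 1 — sample mean vector:
  mean(X) = (2 + 8 + 3 + 3) / 4 = 16/4 = 4
  mean(Y) = (2 + 8 + 7 + 9) / 4 = 26/4 = 6.5
  x̄ = (4, 6.5),  deviation x̄ - mu_0 = (4, 6.5) - (4, 4) = (0, 2.5).

Step 2 — sample covariance matrix, S[i,j] = (1/(n-1)) · Σ_k (x_{k,i} - mean_i) · (x_{k,j} - mean_j), divisor n-1 = 3:
  S[X,X] = ((-2)·(-2) + (4)·(4) + (-1)·(-1) + (-1)·(-1)) / 3 = 22/3 = 7.3333
  S[X,Y] = ((-2)·(-4.5) + (4)·(1.5) + (-1)·(0.5) + (-1)·(2.5)) / 3 = 12/3 = 4
  S[Y,Y] = ((-4.5)·(-4.5) + (1.5)·(1.5) + (0.5)·(0.5) + (2.5)·(2.5)) / 3 = 29/3 = 9.6667
  S = [[7.3333, 4],
 [4, 9.6667]].

Step 3 — invert S. det(S) = 7.3333·9.6667 - (4)² = 54.8889.
  S^{-1} = (1/det) · [[d, -b], [-b, a]] = [[0.1761, -0.0729],
 [-0.0729, 0.1336]].

Step 4 — quadratic form (x̄ - mu_0)^T · S^{-1} · (x̄ - mu_0):
  S^{-1} · (x̄ - mu_0) = (-0.1822, 0.334),
  (x̄ - mu_0)^T · [...] = (0)·(-0.1822) + (2.5)·(0.334) = 0.835.

Step 5 — scale by n: T² = 4 · 0.835 = 3.3401.

T² ≈ 3.3401


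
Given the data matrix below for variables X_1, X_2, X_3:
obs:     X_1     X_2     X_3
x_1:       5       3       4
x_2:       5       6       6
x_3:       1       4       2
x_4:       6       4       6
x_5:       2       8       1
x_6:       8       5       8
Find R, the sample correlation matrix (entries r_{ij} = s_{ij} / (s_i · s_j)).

Step 1 — column means:
  mean(X_1) = (5 + 5 + 1 + 6 + 2 + 8) / 6 = 27/6 = 4.5
  mean(X_2) = (3 + 6 + 4 + 4 + 8 + 5) / 6 = 30/6 = 5
  mean(X_3) = (4 + 6 + 2 + 6 + 1 + 8) / 6 = 27/6 = 4.5

Step 2 — sample variances and covariances s[i,j] = (1/(n-1)) · Σ_k (x_{k,i} - mean_i) · (x_{k,j} - mean_j), with n-1 = 5:
  s[X_1,X_1] = ((0.5)·(0.5) + (0.5)·(0.5) + (-3.5)·(-3.5) + (1.5)·(1.5) + (-2.5)·(-2.5) + (3.5)·(3.5)) / 5 = 33.5/5 = 6.7
  s[X_1,X_2] = ((0.5)·(-2) + (0.5)·(1) + (-3.5)·(-1) + (1.5)·(-1) + (-2.5)·(3) + (3.5)·(0)) / 5 = -6/5 = -1.2
  s[X_1,X_3] = ((0.5)·(-0.5) + (0.5)·(1.5) + (-3.5)·(-2.5) + (1.5)·(1.5) + (-2.5)·(-3.5) + (3.5)·(3.5)) / 5 = 32.5/5 = 6.5
  s[X_2,X_2] = ((-2)·(-2) + (1)·(1) + (-1)·(-1) + (-1)·(-1) + (3)·(3) + (0)·(0)) / 5 = 16/5 = 3.2
  s[X_2,X_3] = ((-2)·(-0.5) + (1)·(1.5) + (-1)·(-2.5) + (-1)·(1.5) + (3)·(-3.5) + (0)·(3.5)) / 5 = -7/5 = -1.4
  s[X_3,X_3] = ((-0.5)·(-0.5) + (1.5)·(1.5) + (-2.5)·(-2.5) + (1.5)·(1.5) + (-3.5)·(-3.5) + (3.5)·(3.5)) / 5 = 35.5/5 = 7.1
  Sample standard deviations s_i = √(s[i,i]):
  s(X_1) = √(6.7) = 2.5884
  s(X_2) = √(3.2) = 1.7889
  s(X_3) = √(7.1) = 2.6646

Step 3 — r_{ij} = s_{ij} / (s_i · s_j):
  r[X_1,X_1] = 1 (diagonal).
  r[X_1,X_2] = -1.2 / (2.5884 · 1.7889) = -1.2 / 4.6303 = -0.2592
  r[X_1,X_3] = 6.5 / (2.5884 · 2.6646) = 6.5 / 6.8971 = 0.9424
  r[X_2,X_2] = 1 (diagonal).
  r[X_2,X_3] = -1.4 / (1.7889 · 2.6646) = -1.4 / 4.7666 = -0.2937
  r[X_3,X_3] = 1 (diagonal).

R is symmetric with unit diagonal. Assembling:

R = [[1, -0.2592, 0.9424],
 [-0.2592, 1, -0.2937],
 [0.9424, -0.2937, 1]]


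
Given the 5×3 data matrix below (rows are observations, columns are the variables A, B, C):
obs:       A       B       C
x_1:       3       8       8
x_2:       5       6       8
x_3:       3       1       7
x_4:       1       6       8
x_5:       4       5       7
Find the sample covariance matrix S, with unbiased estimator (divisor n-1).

Step 1 — column means:
  mean(A) = (3 + 5 + 3 + 1 + 4) / 5 = 16/5 = 3.2
  mean(B) = (8 + 6 + 1 + 6 + 5) / 5 = 26/5 = 5.2
  mean(C) = (8 + 8 + 7 + 8 + 7) / 5 = 38/5 = 7.6

Step 2 — sample covariance S[i,j] = (1/(n-1)) · Σ_k (x_{k,i} - mean_i) · (x_{k,j} - mean_j), with n-1 = 4.
  S[A,A] = ((-0.2)·(-0.2) + (1.8)·(1.8) + (-0.2)·(-0.2) + (-2.2)·(-2.2) + (0.8)·(0.8)) / 4 = 8.8/4 = 2.2
  S[A,B] = ((-0.2)·(2.8) + (1.8)·(0.8) + (-0.2)·(-4.2) + (-2.2)·(0.8) + (0.8)·(-0.2)) / 4 = -0.2/4 = -0.05
  S[A,C] = ((-0.2)·(0.4) + (1.8)·(0.4) + (-0.2)·(-0.6) + (-2.2)·(0.4) + (0.8)·(-0.6)) / 4 = -0.6/4 = -0.15
  S[B,B] = ((2.8)·(2.8) + (0.8)·(0.8) + (-4.2)·(-4.2) + (0.8)·(0.8) + (-0.2)·(-0.2)) / 4 = 26.8/4 = 6.7
  S[B,C] = ((2.8)·(0.4) + (0.8)·(0.4) + (-4.2)·(-0.6) + (0.8)·(0.4) + (-0.2)·(-0.6)) / 4 = 4.4/4 = 1.1
  S[C,C] = ((0.4)·(0.4) + (0.4)·(0.4) + (-0.6)·(-0.6) + (0.4)·(0.4) + (-0.6)·(-0.6)) / 4 = 1.2/4 = 0.3

S is symmetric (S[j,i] = S[i,j]). Assembling:

S = [[2.2, -0.05, -0.15],
 [-0.05, 6.7, 1.1],
 [-0.15, 1.1, 0.3]]


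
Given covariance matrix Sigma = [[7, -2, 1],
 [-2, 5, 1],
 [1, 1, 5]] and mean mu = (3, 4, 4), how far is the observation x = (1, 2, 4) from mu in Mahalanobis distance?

Step 1 — centre the observation: (x - mu) = (-2, -2, 0).

Step 2 — invert Sigma (cofactor / det for 3×3, or solve directly):
  Sigma^{-1} = [[0.1727, 0.0791, -0.0504],
 [0.0791, 0.2446, -0.0647],
 [-0.0504, -0.0647, 0.223]].

Step 3 — form the quadratic (x - mu)^T · Sigma^{-1} · (x - mu):
  Sigma^{-1} · (x - mu) = (-0.5036, -0.6475, 0.2302).
  (x - mu)^T · [Sigma^{-1} · (x - mu)] = (-2)·(-0.5036) + (-2)·(-0.6475) + (0)·(0.2302) = 2.3022.

Step 4 — take square root: d = √(2.3022) ≈ 1.5173.

d(x, mu) = √(2.3022) ≈ 1.5173


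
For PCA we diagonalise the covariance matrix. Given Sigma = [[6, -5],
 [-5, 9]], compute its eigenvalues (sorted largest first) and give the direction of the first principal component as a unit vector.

Step 1 — characteristic polynomial of 2×2 Sigma:
  det(Sigma - λI) = λ² - trace · λ + det = 0.
  trace = 6 + 9 = 15, det = 6·9 - (-5)² = 29.
Step 2 — discriminant:
  Δ = trace² - 4·det = 225 - 116 = 109.
Step 3 — eigenvalues:
  λ = (trace ± √Δ)/2 = (15 ± 10.4403)/2,
  λ_1 = 12.7202,  λ_2 = 2.2798.

Step 4 — unit eigenvector for λ_1: solve (Sigma - λ_1 I)v = 0. First row:
  (6 - 12.7202)·v_x + (-5)·v_y = 0, i.e. (-6.7202)·v_x + (-5)·v_y = 0,
  so v ∝ (b, λ_1 - a) = (-5, 6.7202); multiply by -1 so the first entry is positive: u = (5, -6.7202).
  ||u|| = √((5)² + (-6.7202)²) = √(70.1605) ≈ 8.3762,
  v_1 = u/||u|| ≈ (0.5969, -0.8023) (||v_1|| = 1).

λ_1 = 12.7202,  λ_2 = 2.2798;  v_1 ≈ (0.5969, -0.8023)


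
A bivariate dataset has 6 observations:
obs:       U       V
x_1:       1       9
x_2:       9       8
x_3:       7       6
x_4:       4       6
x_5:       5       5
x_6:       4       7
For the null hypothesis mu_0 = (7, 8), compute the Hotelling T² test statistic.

Step 1 — sample mean vector:
  mean(U) = (1 + 9 + 7 + 4 + 5 + 4) / 6 = 30/6 = 5
  mean(V) = (9 + 8 + 6 + 6 + 5 + 7) / 6 = 41/6 = 6.8333
  x̄ = (5, 6.8333),  deviation x̄ - mu_0 = (5, 6.8333) - (7, 8) = (-2, -1.1667).

Step 2 — sample covariance matrix, S[i,j] = (1/(n-1)) · Σ_k (x_{k,i} - mean_i) · (x_{k,j} - mean_j), divisor n-1 = 5:
  S[U,U] = ((-4)·(-4) + (4)·(4) + (2)·(2) + (-1)·(-1) + (0)·(0) + (-1)·(-1)) / 5 = 38/5 = 7.6
  S[U,V] = ((-4)·(2.1667) + (4)·(1.1667) + (2)·(-0.8333) + (-1)·(-0.8333) + (0)·(-1.8333) + (-1)·(0.1667)) / 5 = -5/5 = -1
  S[V,V] = ((2.1667)·(2.1667) + (1.1667)·(1.1667) + (-0.8333)·(-0.8333) + (-0.8333)·(-0.8333) + (-1.8333)·(-1.8333) + (0.1667)·(0.1667)) / 5 = 10.8333/5 = 2.1667
  S = [[7.6, -1],
 [-1, 2.1667]].

Step 3 — invert S. det(S) = 7.6·2.1667 - (-1)² = 15.4667.
  S^{-1} = (1/det) · [[d, -b], [-b, a]] = [[0.1401, 0.0647],
 [0.0647, 0.4914]].

Step 4 — quadratic form (x̄ - mu_0)^T · S^{-1} · (x̄ - mu_0):
  S^{-1} · (x̄ - mu_0) = (-0.3556, -0.7026),
  (x̄ - mu_0)^T · [...] = (-2)·(-0.3556) + (-1.1667)·(-0.7026) = 1.5309.

Step 5 — scale by n: T² = 6 · 1.5309 = 9.1853.

T² ≈ 9.1853


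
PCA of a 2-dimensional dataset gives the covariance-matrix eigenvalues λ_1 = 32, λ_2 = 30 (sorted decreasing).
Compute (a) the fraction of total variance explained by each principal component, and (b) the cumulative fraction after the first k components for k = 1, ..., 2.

Step 1 — total variance = trace(Sigma) = Σ λ_i = 32 + 30 = 62.

Step 2 — fraction explained by component i = λ_i / Σ λ:
  PC1: 32/62 = 0.5161
  PC2: 30/62 = 0.4839

Step 3 — cumulative fraction after k components = (λ_1 + ... + λ_k) / Σ λ:
  k = 1: 32/62 = 0.5161
  k = 2: (32 + 30)/62 = 62/62 = 1

Summary (fraction, with percent):

explained: PC1 0.5161 (51.61%), PC2 0.4839 (48.39%);  cumulative: 0.5161, 1


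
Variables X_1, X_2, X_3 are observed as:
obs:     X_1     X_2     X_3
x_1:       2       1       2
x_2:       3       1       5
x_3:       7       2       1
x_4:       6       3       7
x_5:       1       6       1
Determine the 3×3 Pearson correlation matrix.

Step 1 — column means:
  mean(X_1) = (2 + 3 + 7 + 6 + 1) / 5 = 19/5 = 3.8
  mean(X_2) = (1 + 1 + 2 + 3 + 6) / 5 = 13/5 = 2.6
  mean(X_3) = (2 + 5 + 1 + 7 + 1) / 5 = 16/5 = 3.2

Step 2 — sample variances and covariances s[i,j] = (1/(n-1)) · Σ_k (x_{k,i} - mean_i) · (x_{k,j} - mean_j), with n-1 = 4:
  s[X_1,X_1] = ((-1.8)·(-1.8) + (-0.8)·(-0.8) + (3.2)·(3.2) + (2.2)·(2.2) + (-2.8)·(-2.8)) / 4 = 26.8/4 = 6.7
  s[X_1,X_2] = ((-1.8)·(-1.6) + (-0.8)·(-1.6) + (3.2)·(-0.6) + (2.2)·(0.4) + (-2.8)·(3.4)) / 4 = -6.4/4 = -1.6
  s[X_1,X_3] = ((-1.8)·(-1.2) + (-0.8)·(1.8) + (3.2)·(-2.2) + (2.2)·(3.8) + (-2.8)·(-2.2)) / 4 = 8.2/4 = 2.05
  s[X_2,X_2] = ((-1.6)·(-1.6) + (-1.6)·(-1.6) + (-0.6)·(-0.6) + (0.4)·(0.4) + (3.4)·(3.4)) / 4 = 17.2/4 = 4.3
  s[X_2,X_3] = ((-1.6)·(-1.2) + (-1.6)·(1.8) + (-0.6)·(-2.2) + (0.4)·(3.8) + (3.4)·(-2.2)) / 4 = -5.6/4 = -1.4
  s[X_3,X_3] = ((-1.2)·(-1.2) + (1.8)·(1.8) + (-2.2)·(-2.2) + (3.8)·(3.8) + (-2.2)·(-2.2)) / 4 = 28.8/4 = 7.2
  Sample standard deviations s_i = √(s[i,i]):
  s(X_1) = √(6.7) = 2.5884
  s(X_2) = √(4.3) = 2.0736
  s(X_3) = √(7.2) = 2.6833

Step 3 — r_{ij} = s_{ij} / (s_i · s_j):
  r[X_1,X_1] = 1 (diagonal).
  r[X_1,X_2] = -1.6 / (2.5884 · 2.0736) = -1.6 / 5.3675 = -0.2981
  r[X_1,X_3] = 2.05 / (2.5884 · 2.6833) = 2.05 / 6.9455 = 0.2952
  r[X_2,X_2] = 1 (diagonal).
  r[X_2,X_3] = -1.4 / (2.0736 · 2.6833) = -1.4 / 5.5642 = -0.2516
  r[X_3,X_3] = 1 (diagonal).

R is symmetric with unit diagonal. Assembling:

R = [[1, -0.2981, 0.2952],
 [-0.2981, 1, -0.2516],
 [0.2952, -0.2516, 1]]


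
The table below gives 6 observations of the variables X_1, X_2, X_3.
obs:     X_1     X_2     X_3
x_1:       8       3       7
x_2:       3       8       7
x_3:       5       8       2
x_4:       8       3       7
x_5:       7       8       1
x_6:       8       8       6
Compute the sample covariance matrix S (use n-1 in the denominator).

Step 1 — column means:
  mean(X_1) = (8 + 3 + 5 + 8 + 7 + 8) / 6 = 39/6 = 6.5
  mean(X_2) = (3 + 8 + 8 + 3 + 8 + 8) / 6 = 38/6 = 6.3333
  mean(X_3) = (7 + 7 + 2 + 7 + 1 + 6) / 6 = 30/6 = 5

Step 2 — sample covariance S[i,j] = (1/(n-1)) · Σ_k (x_{k,i} - mean_i) · (x_{k,j} - mean_j), with n-1 = 5.
  S[X_1,X_1] = ((1.5)·(1.5) + (-3.5)·(-3.5) + (-1.5)·(-1.5) + (1.5)·(1.5) + (0.5)·(0.5) + (1.5)·(1.5)) / 5 = 21.5/5 = 4.3
  S[X_1,X_2] = ((1.5)·(-3.3333) + (-3.5)·(1.6667) + (-1.5)·(1.6667) + (1.5)·(-3.3333) + (0.5)·(1.6667) + (1.5)·(1.6667)) / 5 = -15/5 = -3
  S[X_1,X_3] = ((1.5)·(2) + (-3.5)·(2) + (-1.5)·(-3) + (1.5)·(2) + (0.5)·(-4) + (1.5)·(1)) / 5 = 3/5 = 0.6
  S[X_2,X_2] = ((-3.3333)·(-3.3333) + (1.6667)·(1.6667) + (1.6667)·(1.6667) + (-3.3333)·(-3.3333) + (1.6667)·(1.6667) + (1.6667)·(1.6667)) / 5 = 33.3333/5 = 6.6667
  S[X_2,X_3] = ((-3.3333)·(2) + (1.6667)·(2) + (1.6667)·(-3) + (-3.3333)·(2) + (1.6667)·(-4) + (1.6667)·(1)) / 5 = -20/5 = -4
  S[X_3,X_3] = ((2)·(2) + (2)·(2) + (-3)·(-3) + (2)·(2) + (-4)·(-4) + (1)·(1)) / 5 = 38/5 = 7.6

S is symmetric (S[j,i] = S[i,j]). Assembling:

S = [[4.3, -3, 0.6],
 [-3, 6.6667, -4],
 [0.6, -4, 7.6]]


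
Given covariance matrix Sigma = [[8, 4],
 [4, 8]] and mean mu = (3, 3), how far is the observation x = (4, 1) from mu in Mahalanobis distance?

Step 1 — centre the observation: (x - mu) = (1, -2).

Step 2 — invert Sigma. det(Sigma) = 8·8 - (4)² = 48.
  Sigma^{-1} = (1/det) · [[d, -b], [-b, a]] = [[0.1667, -0.0833],
 [-0.0833, 0.1667]].

Step 3 — form the quadratic (x - mu)^T · Sigma^{-1} · (x - mu):
  Sigma^{-1} · (x - mu) = (0.3333, -0.4167).
  (x - mu)^T · [Sigma^{-1} · (x - mu)] = (1)·(0.3333) + (-2)·(-0.4167) = 1.1667.

Step 4 — take square root: d = √(1.1667) ≈ 1.0801.

d(x, mu) = √(1.1667) ≈ 1.0801


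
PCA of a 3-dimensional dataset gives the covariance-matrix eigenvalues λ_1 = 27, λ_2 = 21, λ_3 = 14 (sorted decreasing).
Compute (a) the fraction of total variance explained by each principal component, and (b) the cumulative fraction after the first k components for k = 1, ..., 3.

Step 1 — total variance = trace(Sigma) = Σ λ_i = 27 + 21 + 14 = 62.

Step 2 — fraction explained by component i = λ_i / Σ λ:
  PC1: 27/62 = 0.4355
  PC2: 21/62 = 0.3387
  PC3: 14/62 = 0.2258

Step 3 — cumulative fraction after k components = (λ_1 + ... + λ_k) / Σ λ:
  k = 1: 27/62 = 0.4355
  k = 2: (27 + 21)/62 = 48/62 = 0.7742
  k = 3: (27 + 21 + 14)/62 = 62/62 = 1

Summary (fraction, with percent):

explained: PC1 0.4355 (43.55%), PC2 0.3387 (33.87%), PC3 0.2258 (22.58%);  cumulative: 0.4355, 0.7742, 1


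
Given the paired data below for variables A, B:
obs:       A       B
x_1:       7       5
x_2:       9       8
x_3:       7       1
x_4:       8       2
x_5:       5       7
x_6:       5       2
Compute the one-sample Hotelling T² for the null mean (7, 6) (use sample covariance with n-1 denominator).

Step 1 — sample mean vector:
  mean(A) = (7 + 9 + 7 + 8 + 5 + 5) / 6 = 41/6 = 6.8333
  mean(B) = (5 + 8 + 1 + 2 + 7 + 2) / 6 = 25/6 = 4.1667
  x̄ = (6.8333, 4.1667),  deviation x̄ - mu_0 = (6.8333, 4.1667) - (7, 6) = (-0.1667, -1.8333).

Step 2 — sample covariance matrix, S[i,j] = (1/(n-1)) · Σ_k (x_{k,i} - mean_i) · (x_{k,j} - mean_j), divisor n-1 = 5:
  S[A,A] = ((0.1667)·(0.1667) + (2.1667)·(2.1667) + (0.1667)·(0.1667) + (1.1667)·(1.1667) + (-1.8333)·(-1.8333) + (-1.8333)·(-1.8333)) / 5 = 12.8333/5 = 2.5667
  S[A,B] = ((0.1667)·(0.8333) + (2.1667)·(3.8333) + (0.1667)·(-3.1667) + (1.1667)·(-2.1667) + (-1.8333)·(2.8333) + (-1.8333)·(-2.1667)) / 5 = 4.1667/5 = 0.8333
  S[B,B] = ((0.8333)·(0.8333) + (3.8333)·(3.8333) + (-3.1667)·(-3.1667) + (-2.1667)·(-2.1667) + (2.8333)·(2.8333) + (-2.1667)·(-2.1667)) / 5 = 42.8333/5 = 8.5667
  S = [[2.5667, 0.8333],
 [0.8333, 8.5667]].

Step 3 — invert S. det(S) = 2.5667·8.5667 - (0.8333)² = 21.2933.
  S^{-1} = (1/det) · [[d, -b], [-b, a]] = [[0.4023, -0.0391],
 [-0.0391, 0.1205]].

Step 4 — quadratic form (x̄ - mu_0)^T · S^{-1} · (x̄ - mu_0):
  S^{-1} · (x̄ - mu_0) = (0.0047, -0.2145),
  (x̄ - mu_0)^T · [...] = (-0.1667)·(0.0047) + (-1.8333)·(-0.2145) = 0.3924.

Step 5 — scale by n: T² = 6 · 0.3924 = 2.3544.

T² ≈ 2.3544


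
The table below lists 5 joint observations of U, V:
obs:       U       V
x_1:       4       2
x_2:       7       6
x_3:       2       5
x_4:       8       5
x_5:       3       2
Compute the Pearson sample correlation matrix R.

Step 1 — column means:
  mean(U) = (4 + 7 + 2 + 8 + 3) / 5 = 24/5 = 4.8
  mean(V) = (2 + 6 + 5 + 5 + 2) / 5 = 20/5 = 4

Step 2 — sample variances and covariances s[i,j] = (1/(n-1)) · Σ_k (x_{k,i} - mean_i) · (x_{k,j} - mean_j), with n-1 = 4:
  s[U,U] = ((-0.8)·(-0.8) + (2.2)·(2.2) + (-2.8)·(-2.8) + (3.2)·(3.2) + (-1.8)·(-1.8)) / 4 = 26.8/4 = 6.7
  s[U,V] = ((-0.8)·(-2) + (2.2)·(2) + (-2.8)·(1) + (3.2)·(1) + (-1.8)·(-2)) / 4 = 10/4 = 2.5
  s[V,V] = ((-2)·(-2) + (2)·(2) + (1)·(1) + (1)·(1) + (-2)·(-2)) / 4 = 14/4 = 3.5
  Sample standard deviations s_i = √(s[i,i]):
  s(U) = √(6.7) = 2.5884
  s(V) = √(3.5) = 1.8708

Step 3 — r_{ij} = s_{ij} / (s_i · s_j):
  r[U,U] = 1 (diagonal).
  r[U,V] = 2.5 / (2.5884 · 1.8708) = 2.5 / 4.8425 = 0.5163
  r[V,V] = 1 (diagonal).

R is symmetric with unit diagonal. Assembling:

R = [[1, 0.5163],
 [0.5163, 1]]


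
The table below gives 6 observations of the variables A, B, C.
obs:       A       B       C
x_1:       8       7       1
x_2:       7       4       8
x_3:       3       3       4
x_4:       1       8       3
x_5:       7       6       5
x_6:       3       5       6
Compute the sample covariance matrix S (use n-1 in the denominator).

Step 1 — column means:
  mean(A) = (8 + 7 + 3 + 1 + 7 + 3) / 6 = 29/6 = 4.8333
  mean(B) = (7 + 4 + 3 + 8 + 6 + 5) / 6 = 33/6 = 5.5
  mean(C) = (1 + 8 + 4 + 3 + 5 + 6) / 6 = 27/6 = 4.5

Step 2 — sample covariance S[i,j] = (1/(n-1)) · Σ_k (x_{k,i} - mean_i) · (x_{k,j} - mean_j), with n-1 = 5.
  S[A,A] = ((3.1667)·(3.1667) + (2.1667)·(2.1667) + (-1.8333)·(-1.8333) + (-3.8333)·(-3.8333) + (2.1667)·(2.1667) + (-1.8333)·(-1.8333)) / 5 = 40.8333/5 = 8.1667
  S[A,B] = ((3.1667)·(1.5) + (2.1667)·(-1.5) + (-1.8333)·(-2.5) + (-3.8333)·(2.5) + (2.1667)·(0.5) + (-1.8333)·(-0.5)) / 5 = -1.5/5 = -0.3
  S[A,C] = ((3.1667)·(-3.5) + (2.1667)·(3.5) + (-1.8333)·(-0.5) + (-3.8333)·(-1.5) + (2.1667)·(0.5) + (-1.8333)·(1.5)) / 5 = 1.5/5 = 0.3
  S[B,B] = ((1.5)·(1.5) + (-1.5)·(-1.5) + (-2.5)·(-2.5) + (2.5)·(2.5) + (0.5)·(0.5) + (-0.5)·(-0.5)) / 5 = 17.5/5 = 3.5
  S[B,C] = ((1.5)·(-3.5) + (-1.5)·(3.5) + (-2.5)·(-0.5) + (2.5)·(-1.5) + (0.5)·(0.5) + (-0.5)·(1.5)) / 5 = -13.5/5 = -2.7
  S[C,C] = ((-3.5)·(-3.5) + (3.5)·(3.5) + (-0.5)·(-0.5) + (-1.5)·(-1.5) + (0.5)·(0.5) + (1.5)·(1.5)) / 5 = 29.5/5 = 5.9

S is symmetric (S[j,i] = S[i,j]). Assembling:

S = [[8.1667, -0.3, 0.3],
 [-0.3, 3.5, -2.7],
 [0.3, -2.7, 5.9]]


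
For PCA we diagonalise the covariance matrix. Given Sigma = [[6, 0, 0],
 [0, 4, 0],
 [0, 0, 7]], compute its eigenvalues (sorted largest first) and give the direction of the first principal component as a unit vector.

Step 1 — characteristic polynomial p(λ) = det(λI - Sigma) = λ³ - tr·λ² + c_1·λ - det, where tr = trace, c_1 = sum of the principal 2×2 minors, det = det(Sigma):
  tr = 6 + 4 + 7 = 17,
  c_1 = (6·4 - (0)²) + (6·7 - (0)²) + (4·7 - (0)²) = 24 + 42 + 28 = 94,
  det = 6·(4·7 - (0)²) - (0)·((0)·7 - (0)·(0)) + (0)·((0)·(0) - 4·(0)) = 6·(28) - (0)·(0) + (0)·(0) = 168.
  So p(λ) = λ³ - 17λ² + 94λ - 168.
Step 2 — look for an integer root (rational root theorem: any rational root is an integer divisor of 168). Testing λ = 4:
  p(4) = 64 - 272 + 376 - 168 = 0  ✓
  Dividing out (λ - 4): p(λ) = (λ - 4)(λ² - 13λ + 42).
Step 3 — remaining eigenvalues from the quadratic λ² - 13λ + 42 = 0:
  Δ = 13² - 4·42 = 169 - 168 = 1,  λ = (13 ± √1)/2 = (13 ± 1)/2 = 7 or 6.
  Sorted: λ_1 = 7,  λ_2 = 6,  λ_3 = 4  (check: sum = 17 = tr ✓).

Step 4 — unit eigenvector for λ_1 = 7: v spans the null space of (Sigma - λ_1 I), whose rows are
  r_1 = (-1, 0, 0),  r_2 = (0, -3, 0),  r_3 = (0, 0, 0).
  v is orthogonal to every row, so take v ∝ r_1 × r_2 = ((0)·(0) - (0)·(-3), (0)·(0) - (-1)·(0), (-1)·(-3) - (0)·(0)) = (0, 0, 3).
  Rescale (divide by 3): u = (0, 0, 1).
  ||u|| = √((0)² + (0)² + (1)²) = √(1) = 1,  v_1 = u/||u|| ≈ (0, 0, 1) (||v_1|| = 1).

λ_1 = 7,  λ_2 = 6,  λ_3 = 4;  v_1 ≈ (0, 0, 1)


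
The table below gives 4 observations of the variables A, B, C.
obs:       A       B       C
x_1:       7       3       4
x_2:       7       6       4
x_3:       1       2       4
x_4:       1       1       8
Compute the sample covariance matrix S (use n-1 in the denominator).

Step 1 — column means:
  mean(A) = (7 + 7 + 1 + 1) / 4 = 16/4 = 4
  mean(B) = (3 + 6 + 2 + 1) / 4 = 12/4 = 3
  mean(C) = (4 + 4 + 4 + 8) / 4 = 20/4 = 5

Step 2 — sample covariance S[i,j] = (1/(n-1)) · Σ_k (x_{k,i} - mean_i) · (x_{k,j} - mean_j), with n-1 = 3.
  S[A,A] = ((3)·(3) + (3)·(3) + (-3)·(-3) + (-3)·(-3)) / 3 = 36/3 = 12
  S[A,B] = ((3)·(0) + (3)·(3) + (-3)·(-1) + (-3)·(-2)) / 3 = 18/3 = 6
  S[A,C] = ((3)·(-1) + (3)·(-1) + (-3)·(-1) + (-3)·(3)) / 3 = -12/3 = -4
  S[B,B] = ((0)·(0) + (3)·(3) + (-1)·(-1) + (-2)·(-2)) / 3 = 14/3 = 4.6667
  S[B,C] = ((0)·(-1) + (3)·(-1) + (-1)·(-1) + (-2)·(3)) / 3 = -8/3 = -2.6667
  S[C,C] = ((-1)·(-1) + (-1)·(-1) + (-1)·(-1) + (3)·(3)) / 3 = 12/3 = 4

S is symmetric (S[j,i] = S[i,j]). Assembling:

S = [[12, 6, -4],
 [6, 4.6667, -2.6667],
 [-4, -2.6667, 4]]


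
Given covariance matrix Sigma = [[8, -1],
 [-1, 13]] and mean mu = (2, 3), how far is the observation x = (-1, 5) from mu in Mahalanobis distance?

Step 1 — centre the observation: (x - mu) = (-3, 2).

Step 2 — invert Sigma. det(Sigma) = 8·13 - (-1)² = 103.
  Sigma^{-1} = (1/det) · [[d, -b], [-b, a]] = [[0.1262, 0.0097],
 [0.0097, 0.0777]].

Step 3 — form the quadratic (x - mu)^T · Sigma^{-1} · (x - mu):
  Sigma^{-1} · (x - mu) = (-0.3592, 0.1262).
  (x - mu)^T · [Sigma^{-1} · (x - mu)] = (-3)·(-0.3592) + (2)·(0.1262) = 1.3301.

Step 4 — take square root: d = √(1.3301) ≈ 1.1533.

d(x, mu) = √(1.3301) ≈ 1.1533


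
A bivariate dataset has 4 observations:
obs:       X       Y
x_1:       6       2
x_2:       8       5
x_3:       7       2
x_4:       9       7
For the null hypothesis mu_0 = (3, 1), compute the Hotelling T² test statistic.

Step 1 — sample mean vector:
  mean(X) = (6 + 8 + 7 + 9) / 4 = 30/4 = 7.5
  mean(Y) = (2 + 5 + 2 + 7) / 4 = 16/4 = 4
  x̄ = (7.5, 4),  deviation x̄ - mu_0 = (7.5, 4) - (3, 1) = (4.5, 3).

Step 2 — sample covariance matrix, S[i,j] = (1/(n-1)) · Σ_k (x_{k,i} - mean_i) · (x_{k,j} - mean_j), divisor n-1 = 3:
  S[X,X] = ((-1.5)·(-1.5) + (0.5)·(0.5) + (-0.5)·(-0.5) + (1.5)·(1.5)) / 3 = 5/3 = 1.6667
  S[X,Y] = ((-1.5)·(-2) + (0.5)·(1) + (-0.5)·(-2) + (1.5)·(3)) / 3 = 9/3 = 3
  S[Y,Y] = ((-2)·(-2) + (1)·(1) + (-2)·(-2) + (3)·(3)) / 3 = 18/3 = 6
  S = [[1.6667, 3],
 [3, 6]].

Step 3 — invert S. det(S) = 1.6667·6 - (3)² = 1.
  S^{-1} = (1/det) · [[d, -b], [-b, a]] = [[6, -3],
 [-3, 1.6667]].

Step 4 — quadratic form (x̄ - mu_0)^T · S^{-1} · (x̄ - mu_0):
  S^{-1} · (x̄ - mu_0) = (18, -8.5),
  (x̄ - mu_0)^T · [...] = (4.5)·(18) + (3)·(-8.5) = 55.5.

Step 5 — scale by n: T² = 4 · 55.5 = 222.

T² ≈ 222


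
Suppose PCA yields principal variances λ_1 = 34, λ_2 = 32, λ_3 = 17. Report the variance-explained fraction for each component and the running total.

Step 1 — total variance = trace(Sigma) = Σ λ_i = 34 + 32 + 17 = 83.

Step 2 — fraction explained by component i = λ_i / Σ λ:
  PC1: 34/83 = 0.4096
  PC2: 32/83 = 0.3855
  PC3: 17/83 = 0.2048

Step 3 — cumulative fraction after k components = (λ_1 + ... + λ_k) / Σ λ:
  k = 1: 34/83 = 0.4096
  k = 2: (34 + 32)/83 = 66/83 = 0.7952
  k = 3: (34 + 32 + 17)/83 = 83/83 = 1

Summary (fraction, with percent):

explained: PC1 0.4096 (40.96%), PC2 0.3855 (38.55%), PC3 0.2048 (20.48%);  cumulative: 0.4096, 0.7952, 1


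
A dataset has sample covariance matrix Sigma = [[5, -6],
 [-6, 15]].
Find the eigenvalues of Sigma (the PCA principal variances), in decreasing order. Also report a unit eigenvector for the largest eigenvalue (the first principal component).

Step 1 — characteristic polynomial of 2×2 Sigma:
  det(Sigma - λI) = λ² - trace · λ + det = 0.
  trace = 5 + 15 = 20, det = 5·15 - (-6)² = 39.
Step 2 — discriminant:
  Δ = trace² - 4·det = 400 - 156 = 244.
Step 3 — eigenvalues:
  λ = (trace ± √Δ)/2 = (20 ± 15.6205)/2,
  λ_1 = 17.8102,  λ_2 = 2.1898.

Step 4 — unit eigenvector for λ_1: solve (Sigma - λ_1 I)v = 0. First row:
  (5 - 17.8102)·v_x + (-6)·v_y = 0, i.e. (-12.8102)·v_x + (-6)·v_y = 0,
  so v ∝ (b, λ_1 - a) = (-6, 12.8102); multiply by -1 so the first entry is positive: u = (6, -12.8102).
  ||u|| = √((6)² + (-12.8102)²) = √(200.1025) ≈ 14.1458,
  v_1 = u/||u|| ≈ (0.4242, -0.9056) (||v_1|| = 1).

λ_1 = 17.8102,  λ_2 = 2.1898;  v_1 ≈ (0.4242, -0.9056)


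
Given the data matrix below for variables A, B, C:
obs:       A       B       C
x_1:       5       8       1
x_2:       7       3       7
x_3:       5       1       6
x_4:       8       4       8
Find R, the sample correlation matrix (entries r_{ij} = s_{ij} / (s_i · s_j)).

Step 1 — column means:
  mean(A) = (5 + 7 + 5 + 8) / 4 = 25/4 = 6.25
  mean(B) = (8 + 3 + 1 + 4) / 4 = 16/4 = 4
  mean(C) = (1 + 7 + 6 + 8) / 4 = 22/4 = 5.5

Step 2 — sample variances and covariances s[i,j] = (1/(n-1)) · Σ_k (x_{k,i} - mean_i) · (x_{k,j} - mean_j), with n-1 = 3:
  s[A,A] = ((-1.25)·(-1.25) + (0.75)·(0.75) + (-1.25)·(-1.25) + (1.75)·(1.75)) / 3 = 6.75/3 = 2.25
  s[A,B] = ((-1.25)·(4) + (0.75)·(-1) + (-1.25)·(-3) + (1.75)·(0)) / 3 = -2/3 = -0.6667
  s[A,C] = ((-1.25)·(-4.5) + (0.75)·(1.5) + (-1.25)·(0.5) + (1.75)·(2.5)) / 3 = 10.5/3 = 3.5
  s[B,B] = ((4)·(4) + (-1)·(-1) + (-3)·(-3) + (0)·(0)) / 3 = 26/3 = 8.6667
  s[B,C] = ((4)·(-4.5) + (-1)·(1.5) + (-3)·(0.5) + (0)·(2.5)) / 3 = -21/3 = -7
  s[C,C] = ((-4.5)·(-4.5) + (1.5)·(1.5) + (0.5)·(0.5) + (2.5)·(2.5)) / 3 = 29/3 = 9.6667
  Sample standard deviations s_i = √(s[i,i]):
  s(A) = √(2.25) = 1.5
  s(B) = √(8.6667) = 2.9439
  s(C) = √(9.6667) = 3.1091

Step 3 — r_{ij} = s_{ij} / (s_i · s_j):
  r[A,A] = 1 (diagonal).
  r[A,B] = -0.6667 / (1.5 · 2.9439) = -0.6667 / 4.4159 = -0.151
  r[A,C] = 3.5 / (1.5 · 3.1091) = 3.5 / 4.6637 = 0.7505
  r[B,B] = 1 (diagonal).
  r[B,C] = -7 / (2.9439 · 3.1091) = -7 / 9.153 = -0.7648
  r[C,C] = 1 (diagonal).

R is symmetric with unit diagonal. Assembling:

R = [[1, -0.151, 0.7505],
 [-0.151, 1, -0.7648],
 [0.7505, -0.7648, 1]]


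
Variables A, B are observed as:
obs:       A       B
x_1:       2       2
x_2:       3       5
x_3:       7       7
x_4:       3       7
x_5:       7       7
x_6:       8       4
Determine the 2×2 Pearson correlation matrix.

Step 1 — column means:
  mean(A) = (2 + 3 + 7 + 3 + 7 + 8) / 6 = 30/6 = 5
  mean(B) = (2 + 5 + 7 + 7 + 7 + 4) / 6 = 32/6 = 5.3333

Step 2 — sample variances and covariances s[i,j] = (1/(n-1)) · Σ_k (x_{k,i} - mean_i) · (x_{k,j} - mean_j), with n-1 = 5:
  s[A,A] = ((-3)·(-3) + (-2)·(-2) + (2)·(2) + (-2)·(-2) + (2)·(2) + (3)·(3)) / 5 = 34/5 = 6.8
  s[A,B] = ((-3)·(-3.3333) + (-2)·(-0.3333) + (2)·(1.6667) + (-2)·(1.6667) + (2)·(1.6667) + (3)·(-1.3333)) / 5 = 10/5 = 2
  s[B,B] = ((-3.3333)·(-3.3333) + (-0.3333)·(-0.3333) + (1.6667)·(1.6667) + (1.6667)·(1.6667) + (1.6667)·(1.6667) + (-1.3333)·(-1.3333)) / 5 = 21.3333/5 = 4.2667
  Sample standard deviations s_i = √(s[i,i]):
  s(A) = √(6.8) = 2.6077
  s(B) = √(4.2667) = 2.0656

Step 3 — r_{ij} = s_{ij} / (s_i · s_j):
  r[A,A] = 1 (diagonal).
  r[A,B] = 2 / (2.6077 · 2.0656) = 2 / 5.3864 = 0.3713
  r[B,B] = 1 (diagonal).

R is symmetric with unit diagonal. Assembling:

R = [[1, 0.3713],
 [0.3713, 1]]


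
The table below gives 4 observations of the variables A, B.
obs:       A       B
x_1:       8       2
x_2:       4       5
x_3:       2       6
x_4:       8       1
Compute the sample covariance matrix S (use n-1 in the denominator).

Step 1 — column means:
  mean(A) = (8 + 4 + 2 + 8) / 4 = 22/4 = 5.5
  mean(B) = (2 + 5 + 6 + 1) / 4 = 14/4 = 3.5

Step 2 — sample covariance S[i,j] = (1/(n-1)) · Σ_k (x_{k,i} - mean_i) · (x_{k,j} - mean_j), with n-1 = 3.
  S[A,A] = ((2.5)·(2.5) + (-1.5)·(-1.5) + (-3.5)·(-3.5) + (2.5)·(2.5)) / 3 = 27/3 = 9
  S[A,B] = ((2.5)·(-1.5) + (-1.5)·(1.5) + (-3.5)·(2.5) + (2.5)·(-2.5)) / 3 = -21/3 = -7
  S[B,B] = ((-1.5)·(-1.5) + (1.5)·(1.5) + (2.5)·(2.5) + (-2.5)·(-2.5)) / 3 = 17/3 = 5.6667

S is symmetric (S[j,i] = S[i,j]). Assembling:

S = [[9, -7],
 [-7, 5.6667]]


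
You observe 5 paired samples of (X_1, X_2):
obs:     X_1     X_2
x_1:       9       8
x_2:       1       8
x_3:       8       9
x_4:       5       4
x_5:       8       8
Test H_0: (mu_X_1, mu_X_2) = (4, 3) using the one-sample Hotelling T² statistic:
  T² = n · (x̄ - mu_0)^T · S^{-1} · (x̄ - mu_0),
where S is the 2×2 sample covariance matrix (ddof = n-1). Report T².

Step 1 — sample mean vector:
  mean(X_1) = (9 + 1 + 8 + 5 + 8) / 5 = 31/5 = 6.2
  mean(X_2) = (8 + 8 + 9 + 4 + 8) / 5 = 37/5 = 7.4
  x̄ = (6.2, 7.4),  deviation x̄ - mu_0 = (6.2, 7.4) - (4, 3) = (2.2, 4.4).

Step 2 — sample covariance matrix, S[i,j] = (1/(n-1)) · Σ_k (x_{k,i} - mean_i) · (x_{k,j} - mean_j), divisor n-1 = 4:
  S[X_1,X_1] = ((2.8)·(2.8) + (-5.2)·(-5.2) + (1.8)·(1.8) + (-1.2)·(-1.2) + (1.8)·(1.8)) / 4 = 42.8/4 = 10.7
  S[X_1,X_2] = ((2.8)·(0.6) + (-5.2)·(0.6) + (1.8)·(1.6) + (-1.2)·(-3.4) + (1.8)·(0.6)) / 4 = 6.6/4 = 1.65
  S[X_2,X_2] = ((0.6)·(0.6) + (0.6)·(0.6) + (1.6)·(1.6) + (-3.4)·(-3.4) + (0.6)·(0.6)) / 4 = 15.2/4 = 3.8
  S = [[10.7, 1.65],
 [1.65, 3.8]].

Step 3 — invert S. det(S) = 10.7·3.8 - (1.65)² = 37.9375.
  S^{-1} = (1/det) · [[d, -b], [-b, a]] = [[0.1002, -0.0435],
 [-0.0435, 0.282]].

Step 4 — quadratic form (x̄ - mu_0)^T · S^{-1} · (x̄ - mu_0):
  S^{-1} · (x̄ - mu_0) = (0.029, 1.1453),
  (x̄ - mu_0)^T · [...] = (2.2)·(0.029) + (4.4)·(1.1453) = 5.1031.

Step 5 — scale by n: T² = 5 · 5.1031 = 25.5157.

T² ≈ 25.5157


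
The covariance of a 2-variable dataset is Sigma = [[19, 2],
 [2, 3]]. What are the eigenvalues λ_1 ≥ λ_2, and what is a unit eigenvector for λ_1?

Step 1 — characteristic polynomial of 2×2 Sigma:
  det(Sigma - λI) = λ² - trace · λ + det = 0.
  trace = 19 + 3 = 22, det = 19·3 - (2)² = 53.
Step 2 — discriminant:
  Δ = trace² - 4·det = 484 - 212 = 272.
Step 3 — eigenvalues:
  λ = (trace ± √Δ)/2 = (22 ± 16.4924)/2,
  λ_1 = 19.2462,  λ_2 = 2.7538.

Step 4 — unit eigenvector for λ_1: solve (Sigma - λ_1 I)v = 0. First row:
  (19 - 19.2462)·v_x + (2)·v_y = 0, i.e. (-0.2462)·v_x + (2)·v_y = 0,
  so v ∝ (b, λ_1 - a) = (2, 0.2462) = u.
  ||u|| = √((2)² + (0.2462)²) = √(4.0606) ≈ 2.0151,
  v_1 = u/||u|| ≈ (0.9925, 0.1222) (||v_1|| = 1).

λ_1 = 19.2462,  λ_2 = 2.7538;  v_1 ≈ (0.9925, 0.1222)


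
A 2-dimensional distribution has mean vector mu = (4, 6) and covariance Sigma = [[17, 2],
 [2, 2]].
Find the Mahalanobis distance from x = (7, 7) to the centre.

Step 1 — centre the observation: (x - mu) = (3, 1).

Step 2 — invert Sigma. det(Sigma) = 17·2 - (2)² = 30.
  Sigma^{-1} = (1/det) · [[d, -b], [-b, a]] = [[0.0667, -0.0667],
 [-0.0667, 0.5667]].

Step 3 — form the quadratic (x - mu)^T · Sigma^{-1} · (x - mu):
  Sigma^{-1} · (x - mu) = (0.1333, 0.3667).
  (x - mu)^T · [Sigma^{-1} · (x - mu)] = (3)·(0.1333) + (1)·(0.3667) = 0.7667.

Step 4 — take square root: d = √(0.7667) ≈ 0.8756.

d(x, mu) = √(0.7667) ≈ 0.8756


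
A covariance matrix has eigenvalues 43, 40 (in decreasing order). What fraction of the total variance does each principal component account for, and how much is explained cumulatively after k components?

Step 1 — total variance = trace(Sigma) = Σ λ_i = 43 + 40 = 83.

Step 2 — fraction explained by component i = λ_i / Σ λ:
  PC1: 43/83 = 0.5181
  PC2: 40/83 = 0.4819

Step 3 — cumulative fraction after k components = (λ_1 + ... + λ_k) / Σ λ:
  k = 1: 43/83 = 0.5181
  k = 2: (43 + 40)/83 = 83/83 = 1

Summary (fraction, with percent):

explained: PC1 0.5181 (51.81%), PC2 0.4819 (48.19%);  cumulative: 0.5181, 1


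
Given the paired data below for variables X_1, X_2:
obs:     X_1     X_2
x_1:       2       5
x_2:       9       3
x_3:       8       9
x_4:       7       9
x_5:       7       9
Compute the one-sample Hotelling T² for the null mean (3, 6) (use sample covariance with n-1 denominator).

Step 1 — sample mean vector:
  mean(X_1) = (2 + 9 + 8 + 7 + 7) / 5 = 33/5 = 6.6
  mean(X_2) = (5 + 3 + 9 + 9 + 9) / 5 = 35/5 = 7
  x̄ = (6.6, 7),  deviation x̄ - mu_0 = (6.6, 7) - (3, 6) = (3.6, 1).

Step 2 — sample covariance matrix, S[i,j] = (1/(n-1)) · Σ_k (x_{k,i} - mean_i) · (x_{k,j} - mean_j), divisor n-1 = 4:
  S[X_1,X_1] = ((-4.6)·(-4.6) + (2.4)·(2.4) + (1.4)·(1.4) + (0.4)·(0.4) + (0.4)·(0.4)) / 4 = 29.2/4 = 7.3
  S[X_1,X_2] = ((-4.6)·(-2) + (2.4)·(-4) + (1.4)·(2) + (0.4)·(2) + (0.4)·(2)) / 4 = 4/4 = 1
  S[X_2,X_2] = ((-2)·(-2) + (-4)·(-4) + (2)·(2) + (2)·(2) + (2)·(2)) / 4 = 32/4 = 8
  S = [[7.3, 1],
 [1, 8]].

Step 3 — invert S. det(S) = 7.3·8 - (1)² = 57.4.
  S^{-1} = (1/det) · [[d, -b], [-b, a]] = [[0.1394, -0.0174],
 [-0.0174, 0.1272]].

Step 4 — quadratic form (x̄ - mu_0)^T · S^{-1} · (x̄ - mu_0):
  S^{-1} · (x̄ - mu_0) = (0.4843, 0.0645),
  (x̄ - mu_0)^T · [...] = (3.6)·(0.4843) + (1)·(0.0645) = 1.808.

Step 5 — scale by n: T² = 5 · 1.808 = 9.0401.

T² ≈ 9.0401


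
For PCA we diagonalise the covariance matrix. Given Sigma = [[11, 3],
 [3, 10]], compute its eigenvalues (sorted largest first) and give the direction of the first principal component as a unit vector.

Step 1 — characteristic polynomial of 2×2 Sigma:
  det(Sigma - λI) = λ² - trace · λ + det = 0.
  trace = 11 + 10 = 21, det = 11·10 - (3)² = 101.
Step 2 — discriminant:
  Δ = trace² - 4·det = 441 - 404 = 37.
Step 3 — eigenvalues:
  λ = (trace ± √Δ)/2 = (21 ± 6.0828)/2,
  λ_1 = 13.5414,  λ_2 = 7.4586.

Step 4 — unit eigenvector for λ_1: solve (Sigma - λ_1 I)v = 0. First row:
  (11 - 13.5414)·v_x + (3)·v_y = 0, i.e. (-2.5414)·v_x + (3)·v_y = 0,
  so v ∝ (b, λ_1 - a) = (3, 2.5414) = u.
  ||u|| = √((3)² + (2.5414)²) = √(15.4586) ≈ 3.9317,
  v_1 = u/||u|| ≈ (0.763, 0.6464) (||v_1|| = 1).

λ_1 = 13.5414,  λ_2 = 7.4586;  v_1 ≈ (0.763, 0.6464)


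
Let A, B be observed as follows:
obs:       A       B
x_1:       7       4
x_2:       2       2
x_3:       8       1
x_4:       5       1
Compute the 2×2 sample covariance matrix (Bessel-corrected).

Step 1 — column means:
  mean(A) = (7 + 2 + 8 + 5) / 4 = 22/4 = 5.5
  mean(B) = (4 + 2 + 1 + 1) / 4 = 8/4 = 2

Step 2 — sample covariance S[i,j] = (1/(n-1)) · Σ_k (x_{k,i} - mean_i) · (x_{k,j} - mean_j), with n-1 = 3.
  S[A,A] = ((1.5)·(1.5) + (-3.5)·(-3.5) + (2.5)·(2.5) + (-0.5)·(-0.5)) / 3 = 21/3 = 7
  S[A,B] = ((1.5)·(2) + (-3.5)·(0) + (2.5)·(-1) + (-0.5)·(-1)) / 3 = 1/3 = 0.3333
  S[B,B] = ((2)·(2) + (0)·(0) + (-1)·(-1) + (-1)·(-1)) / 3 = 6/3 = 2

S is symmetric (S[j,i] = S[i,j]). Assembling:

S = [[7, 0.3333],
 [0.3333, 2]]


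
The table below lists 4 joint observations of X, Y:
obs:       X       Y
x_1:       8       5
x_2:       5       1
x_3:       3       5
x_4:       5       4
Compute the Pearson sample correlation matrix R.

Step 1 — column means:
  mean(X) = (8 + 5 + 3 + 5) / 4 = 21/4 = 5.25
  mean(Y) = (5 + 1 + 5 + 4) / 4 = 15/4 = 3.75

Step 2 — sample variances and covariances s[i,j] = (1/(n-1)) · Σ_k (x_{k,i} - mean_i) · (x_{k,j} - mean_j), with n-1 = 3:
  s[X,X] = ((2.75)·(2.75) + (-0.25)·(-0.25) + (-2.25)·(-2.25) + (-0.25)·(-0.25)) / 3 = 12.75/3 = 4.25
  s[X,Y] = ((2.75)·(1.25) + (-0.25)·(-2.75) + (-2.25)·(1.25) + (-0.25)·(0.25)) / 3 = 1.25/3 = 0.4167
  s[Y,Y] = ((1.25)·(1.25) + (-2.75)·(-2.75) + (1.25)·(1.25) + (0.25)·(0.25)) / 3 = 10.75/3 = 3.5833
  Sample standard deviations s_i = √(s[i,i]):
  s(X) = √(4.25) = 2.0616
  s(Y) = √(3.5833) = 1.893

Step 3 — r_{ij} = s_{ij} / (s_i · s_j):
  r[X,X] = 1 (diagonal).
  r[X,Y] = 0.4167 / (2.0616 · 1.893) = 0.4167 / 3.9025 = 0.1068
  r[Y,Y] = 1 (diagonal).

R is symmetric with unit diagonal. Assembling:

R = [[1, 0.1068],
 [0.1068, 1]]


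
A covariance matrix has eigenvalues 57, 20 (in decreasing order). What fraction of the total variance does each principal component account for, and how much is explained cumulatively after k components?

Step 1 — total variance = trace(Sigma) = Σ λ_i = 57 + 20 = 77.

Step 2 — fraction explained by component i = λ_i / Σ λ:
  PC1: 57/77 = 0.7403
  PC2: 20/77 = 0.2597

Step 3 — cumulative fraction after k components = (λ_1 + ... + λ_k) / Σ λ:
  k = 1: 57/77 = 0.7403
  k = 2: (57 + 20)/77 = 77/77 = 1

Summary (fraction, with percent):

explained: PC1 0.7403 (74.03%), PC2 0.2597 (25.97%);  cumulative: 0.7403, 1


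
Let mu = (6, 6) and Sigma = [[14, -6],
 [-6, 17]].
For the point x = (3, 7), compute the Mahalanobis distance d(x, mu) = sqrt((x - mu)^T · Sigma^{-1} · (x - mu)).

Step 1 — centre the observation: (x - mu) = (-3, 1).

Step 2 — invert Sigma. det(Sigma) = 14·17 - (-6)² = 202.
  Sigma^{-1} = (1/det) · [[d, -b], [-b, a]] = [[0.0842, 0.0297],
 [0.0297, 0.0693]].

Step 3 — form the quadratic (x - mu)^T · Sigma^{-1} · (x - mu):
  Sigma^{-1} · (x - mu) = (-0.2228, -0.0198).
  (x - mu)^T · [Sigma^{-1} · (x - mu)] = (-3)·(-0.2228) + (1)·(-0.0198) = 0.6485.

Step 4 — take square root: d = √(0.6485) ≈ 0.8053.

d(x, mu) = √(0.6485) ≈ 0.8053


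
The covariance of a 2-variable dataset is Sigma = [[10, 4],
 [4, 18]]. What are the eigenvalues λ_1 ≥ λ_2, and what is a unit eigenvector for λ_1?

Step 1 — characteristic polynomial of 2×2 Sigma:
  det(Sigma - λI) = λ² - trace · λ + det = 0.
  trace = 10 + 18 = 28, det = 10·18 - (4)² = 164.
Step 2 — discriminant:
  Δ = trace² - 4·det = 784 - 656 = 128.
Step 3 — eigenvalues:
  λ = (trace ± √Δ)/2 = (28 ± 11.3137)/2,
  λ_1 = 19.6569,  λ_2 = 8.3431.

Step 4 — unit eigenvector for λ_1: solve (Sigma - λ_1 I)v = 0. First row:
  (10 - 19.6569)·v_x + (4)·v_y = 0, i.e. (-9.6569)·v_x + (4)·v_y = 0,
  so v ∝ (b, λ_1 - a) = (4, 9.6569) = u.
  ||u|| = √((4)² + (9.6569)²) = √(109.2548) ≈ 10.4525,
  v_1 = u/||u|| ≈ (0.3827, 0.9239) (||v_1|| = 1).

λ_1 = 19.6569,  λ_2 = 8.3431;  v_1 ≈ (0.3827, 0.9239)


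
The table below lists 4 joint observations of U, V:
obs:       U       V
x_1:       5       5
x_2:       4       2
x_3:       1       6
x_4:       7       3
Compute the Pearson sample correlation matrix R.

Step 1 — column means:
  mean(U) = (5 + 4 + 1 + 7) / 4 = 17/4 = 4.25
  mean(V) = (5 + 2 + 6 + 3) / 4 = 16/4 = 4

Step 2 — sample variances and covariances s[i,j] = (1/(n-1)) · Σ_k (x_{k,i} - mean_i) · (x_{k,j} - mean_j), with n-1 = 3:
  s[U,U] = ((0.75)·(0.75) + (-0.25)·(-0.25) + (-3.25)·(-3.25) + (2.75)·(2.75)) / 3 = 18.75/3 = 6.25
  s[U,V] = ((0.75)·(1) + (-0.25)·(-2) + (-3.25)·(2) + (2.75)·(-1)) / 3 = -8/3 = -2.6667
  s[V,V] = ((1)·(1) + (-2)·(-2) + (2)·(2) + (-1)·(-1)) / 3 = 10/3 = 3.3333
  Sample standard deviations s_i = √(s[i,i]):
  s(U) = √(6.25) = 2.5
  s(V) = √(3.3333) = 1.8257

Step 3 — r_{ij} = s_{ij} / (s_i · s_j):
  r[U,U] = 1 (diagonal).
  r[U,V] = -2.6667 / (2.5 · 1.8257) = -2.6667 / 4.5644 = -0.5842
  r[V,V] = 1 (diagonal).

R is symmetric with unit diagonal. Assembling:

R = [[1, -0.5842],
 [-0.5842, 1]]


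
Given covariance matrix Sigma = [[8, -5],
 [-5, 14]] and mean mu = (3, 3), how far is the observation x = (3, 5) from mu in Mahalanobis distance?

Step 1 — centre the observation: (x - mu) = (0, 2).

Step 2 — invert Sigma. det(Sigma) = 8·14 - (-5)² = 87.
  Sigma^{-1} = (1/det) · [[d, -b], [-b, a]] = [[0.1609, 0.0575],
 [0.0575, 0.092]].

Step 3 — form the quadratic (x - mu)^T · Sigma^{-1} · (x - mu):
  Sigma^{-1} · (x - mu) = (0.1149, 0.1839).
  (x - mu)^T · [Sigma^{-1} · (x - mu)] = (0)·(0.1149) + (2)·(0.1839) = 0.3678.

Step 4 — take square root: d = √(0.3678) ≈ 0.6065.

d(x, mu) = √(0.3678) ≈ 0.6065
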